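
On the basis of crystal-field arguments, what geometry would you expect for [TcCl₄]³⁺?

tetrahedral

Summing ligand charges against the +3 overall charge gives an oxidation state of +7 for technetium.
Group 7 minus oxidation state 7 gives a d⁰ configuration.
Coordination number: 4.
A d⁰ ion has no crystal-field stabilisation preference between square planar and tetrahedral, so four ligands adopt the sterically favoured tetrahedral geometry.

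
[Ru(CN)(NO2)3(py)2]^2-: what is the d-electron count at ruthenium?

d6

Ligand charges: each cyanide is −1; each nitro (N-bound nitrite) is −1; pyridine is neutral. With an overall charge of −2 the ruthenium centre must be in the +2 oxidation state.
Group 8 minus oxidation state 2 gives a d⁶ configuration.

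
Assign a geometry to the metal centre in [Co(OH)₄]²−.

tetrahedral

Summing ligand charges against the −2 overall charge gives an oxidation state of +2 for cobalt.
Group 9 minus oxidation state 2 gives a d⁷ configuration.
Coordination number: 4.
Hydroxide is a weak-field ligand.
For a high-spin 3d d⁷ ion with weak-field ligands the small Δₜ gives little square-planar CFSE advantage, so four ligands adopt the sterically favoured tetrahedral geometry.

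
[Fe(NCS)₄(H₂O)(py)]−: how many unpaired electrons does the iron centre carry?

5 unpaired electrons

Ligand charges: each isothiocyanate is −1; water is neutral; pyridine is neutral. With an overall charge of −1 the iron centre must be in the +3 oxidation state.
Fe sits in group 8, so the d-electron count is 8 − 3 = 5.
The spin state decides the count: Isothiocyanate is a weak-field ligand for a first-row metal, so the complex is high-spin.
An octahedral high-spin d⁵ ion is t₂g³e_g², giving 5 unpaired electrons.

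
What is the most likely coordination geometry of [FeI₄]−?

tetrahedral

Summing ligand charges against the −1 overall charge gives an oxidation state of +3 for iron.
Group 8 minus oxidation state 3 gives a d⁵ configuration.
With 4 monodentate ligands the coordination number is 4.
Iodide is a weak-field ligand.
A high-spin d⁵ ion has zero CFSE in either geometry, so four ligands adopt the sterically favoured tetrahedral geometry.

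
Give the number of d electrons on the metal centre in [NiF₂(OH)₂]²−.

d⁸

Summing ligand charges against the −2 overall charge gives an oxidation state of +2 for nickel.
Group 10 minus oxidation state 2 gives a d⁸ configuration.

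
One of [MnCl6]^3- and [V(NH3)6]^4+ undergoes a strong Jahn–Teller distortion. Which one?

[MnCl6]^3-

[MnCl6]^3-: Summing ligand charges against the −3 overall charge gives an oxidation state of +3 for manganese. Mn sits in group 7, so the d-electron count is 7 − 3 = 4. Chloride is a weak-field ligand for a first-row metal, so the complex is high-spin. The t₂g³e_g¹ (high-spin) configuration has an unevenly filled e_g set; the Jahn–Teller theorem predicts a tetragonal distortion (typically axial elongation) to lift the degeneracy.
[V(NH3)6]^4+: Ammonia is neutral; balancing the +4 overall charge requires V(IV). Vanadium is a group-5 element; V(IV) is therefore d¹. The d¹ configuration leaves the e_g set evenly filled (or empty) — no strong Jahn–Teller driving force.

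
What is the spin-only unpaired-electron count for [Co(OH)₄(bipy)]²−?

Each hydroxide is −1; 2,2′-bipyridine is neutral; balancing the −2 overall charge requires Co(II).
Cobalt is a group-9 element; Co(II) is therefore d⁷.
Counting donor atoms: 4×hydroxide (monodentate) → 4 donors; 1×2,2′-bipyridine (bidentate) → 2 donors. Coordination number = 6.
The spin state decides the count: Hydroxide is a weak-field ligand for a first-row metal, so the complex is high-spin.
An octahedral high-spin d⁷ ion is t₂g⁵e_g², giving 3 unpaired electrons.

3 unpaired electrons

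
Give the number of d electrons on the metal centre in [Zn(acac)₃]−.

d10

Summing ligand charges against the −1 overall charge gives an oxidation state of +2 for zinc.
Zinc is a group-12 element; Zn(II) is therefore d¹⁰.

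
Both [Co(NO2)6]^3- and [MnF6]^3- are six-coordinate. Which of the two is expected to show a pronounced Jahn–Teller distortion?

[MnF6]^3-

[Co(NO2)6]^3-: Ligand charges: each nitro (N-bound nitrite) is −1. With an overall charge of −3 the cobalt centre must be in the +3 oxidation state. Cobalt is a group-9 element; Co(III) is therefore d⁶. Co(III) has an exceptionally large octahedral splitting and is low-spin with essentially every ligand except fluoride. The d⁶ configuration leaves the e_g set evenly filled (or empty) — no strong Jahn–Teller driving force.
[MnF6]^3-: Each fluoride is −1; balancing the −3 overall charge requires Mn(III). Group 7 minus oxidation state 3 gives a d⁴ configuration. Fluoride is a weak-field ligand for a first-row metal, so the complex is high-spin. The t₂g³e_g¹ (high-spin) configuration has an unevenly filled e_g set; the Jahn–Teller theorem predicts a tetragonal distortion (typically axial elongation) to lift the degeneracy.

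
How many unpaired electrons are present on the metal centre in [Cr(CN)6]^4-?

2

Ligand charges: each cyanide is −1. With an overall charge of −4 the chromium centre must be in the +2 oxidation state.
Chromium is a group-6 element; Cr(II) is therefore d⁴.
The spin state decides the count: Cyanide is a strong-field ligand (high in the spectrochemical series) for a first-row metal, so the complex is low-spin.
An octahedral low-spin d⁴ ion is t₂g⁴e_g⁰, giving 2 unpaired electrons.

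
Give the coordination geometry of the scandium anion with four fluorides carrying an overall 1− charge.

tetrahedral

Each fluoride is −1; balancing the −1 overall charge requires Sc(III).
Scandium is a group-3 element; Sc(III) is therefore d⁰.
With 4 monodentate ligands the coordination number is 4.
A d⁰ ion has no crystal-field stabilisation preference between square planar and tetrahedral, so four ligands adopt the sterically favoured tetrahedral geometry.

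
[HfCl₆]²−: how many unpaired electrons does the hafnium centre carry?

Each chloride is −1; balancing the −2 overall charge requires Hf(IV).
Hafnium is a group-4 element; Hf(IV) is therefore d⁰.
In an octahedral field the d⁰ configuration is t₂g⁰e_g⁰, giving 0 unpaired electrons.

0 unpaired electrons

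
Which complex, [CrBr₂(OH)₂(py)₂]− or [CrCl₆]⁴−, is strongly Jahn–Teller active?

[CrBr₂(OH)₂(py)₂]−: Ligand charges: each bromide is −1; each hydroxide is −1; pyridine is neutral. With an overall charge of −1 the chromium centre must be in the +3 oxidation state. Group 6 minus oxidation state 3 gives a d³ configuration. The d³ configuration leaves the e_g set evenly filled (or empty) — no strong Jahn–Teller driving force.
[CrCl₆]⁴−: Each chloride is −1; balancing the −4 overall charge requires Cr(II). Chromium is a group-6 element; Cr(II) is therefore d⁴. Chloride is a weak-field ligand for a first-row metal, so the complex is high-spin. The t₂g³e_g¹ (high-spin) configuration has an unevenly filled e_g set; the Jahn–Teller theorem predicts a tetragonal distortion (typically axial elongation) to lift the degeneracy.

[CrCl₆]⁴−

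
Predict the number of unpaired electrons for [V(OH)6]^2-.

Each hydroxide is −1; balancing the −2 overall charge requires V(IV).
Group 5 minus oxidation state 4 gives a d¹ configuration.
In an octahedral field the d¹ configuration is t₂g¹e_g⁰ (only one arrangement possible), giving 1 unpaired electron.

1 unpaired electron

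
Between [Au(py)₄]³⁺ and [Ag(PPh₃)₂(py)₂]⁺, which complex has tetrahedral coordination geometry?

For [Au(py)₄]³⁺: Ligand charges: pyridine is neutral. With an overall charge of +3 the gold centre must be in the +3 oxidation state. Au sits in group 11, so the d-electron count is 11 − 3 = 8. A 5d d⁸ ion has a large crystal-field splitting; square planar leaves the high-energy d_{x²−y²} orbital empty and maximises CFSE. → square planar.
For [Ag(PPh₃)₂(py)₂]⁺: Ligand charges: triphenylphosphine is neutral; pyridine is neutral. With an overall charge of +1 the silver centre must be in the +1 oxidation state. Ag sits in group 11, so the d-electron count is 11 − 1 = 10. A d¹⁰ ion has no crystal-field stabilisation preference between square planar and tetrahedral, so four ligands adopt the sterically favoured tetrahedral geometry. → tetrahedral.

[Ag(PPh₃)₂(py)₂]⁺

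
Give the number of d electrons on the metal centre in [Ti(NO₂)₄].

d0

Each nitro (N-bound nitrite) is −1; balancing the 0 overall charge requires Ti(IV).
Group 4 minus oxidation state 4 gives a d⁰ configuration.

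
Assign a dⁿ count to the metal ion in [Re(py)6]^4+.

d³

Pyridine is neutral; balancing the +4 overall charge requires Re(IV).
Group 7 minus oxidation state 4 gives a d³ configuration.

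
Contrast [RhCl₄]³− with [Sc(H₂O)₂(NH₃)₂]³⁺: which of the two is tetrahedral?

[Sc(H₂O)₂(NH₃)₂]³⁺

For [RhCl₄]³−: Each chloride is −1; balancing the −3 overall charge requires Rh(I). Rh sits in group 9, so the d-electron count is 9 − 1 = 8. A 4d d⁸ ion has a large crystal-field splitting; square planar leaves the high-energy d_{x²−y²} orbital empty and maximises CFSE. → square planar.
For [Sc(H₂O)₂(NH₃)₂]³⁺: Summing ligand charges against the +3 overall charge gives an oxidation state of +3 for scandium. Sc sits in group 3, so the d-electron count is 3 − 3 = 0. A d⁰ ion has no crystal-field stabilisation preference between square planar and tetrahedral, so four ligands adopt the sterically favoured tetrahedral geometry. → tetrahedral.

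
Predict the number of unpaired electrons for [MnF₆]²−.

Ligand charges: each fluoride is −1. With an overall charge of −2 the manganese centre must be in the +4 oxidation state.
Mn sits in group 7, so the d-electron count is 7 − 4 = 3.
In an octahedral field the d³ configuration is t₂g³e_g⁰ (only one arrangement possible), giving 3 unpaired electrons.

3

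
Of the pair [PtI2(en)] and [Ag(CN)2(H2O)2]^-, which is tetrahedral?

For [PtI2(en)]: Ligand charges: each iodide is −1; ethylenediamine is neutral. With an overall charge of 0 the platinum centre must be in the +2 oxidation state. Pt sits in group 10, so the d-electron count is 10 − 2 = 8. A 5d d⁸ ion has a large crystal-field splitting; square planar leaves the high-energy d_{x²−y²} orbital empty and maximises CFSE. → square planar.
For [Ag(CN)2(H2O)2]^-: Summing ligand charges against the −1 overall charge gives an oxidation state of +1 for silver. Silver is a group-11 element; Ag(I) is therefore d¹⁰. A d¹⁰ ion has no crystal-field stabilisation preference between square planar and tetrahedral, so four ligands adopt the sterically favoured tetrahedral geometry. → tetrahedral.

[Ag(CN)2(H2O)2]^-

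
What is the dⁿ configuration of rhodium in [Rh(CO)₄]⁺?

Summing ligand charges against the +1 overall charge gives an oxidation state of +1 for rhodium.
Rh sits in group 9, so the d-electron count is 9 − 1 = 8.

d⁸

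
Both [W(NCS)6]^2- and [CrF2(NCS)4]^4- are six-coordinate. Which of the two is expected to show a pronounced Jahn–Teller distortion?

[CrF2(NCS)4]^4-

[W(NCS)6]^2-: Summing ligand charges against the −2 overall charge gives an oxidation state of +4 for tungsten. W sits in group 6, so the d-electron count is 6 − 4 = 2. The d² configuration leaves the e_g set evenly filled (or empty) — no strong Jahn–Teller driving force.
[CrF2(NCS)4]^4-: Summing ligand charges against the −4 overall charge gives an oxidation state of +2 for chromium. Cr sits in group 6, so the d-electron count is 6 − 2 = 4. Fluoride and isothiocyanate are weak-field ligands for a first-row metal, so the complex is high-spin. The t₂g³e_g¹ (high-spin) configuration has an unevenly filled e_g set; the Jahn–Teller theorem predicts a tetragonal distortion (typically axial elongation) to lift the degeneracy.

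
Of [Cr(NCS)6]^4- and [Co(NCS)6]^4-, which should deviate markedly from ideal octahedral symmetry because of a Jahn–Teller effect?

[Cr(NCS)6]^4-: Summing ligand charges against the −4 overall charge gives an oxidation state of +2 for chromium. Chromium is a group-6 element; Cr(II) is therefore d⁴. Isothiocyanate is a weak-field ligand for a first-row metal, so the complex is high-spin. The t₂g³e_g¹ (high-spin) configuration has an unevenly filled e_g set; the Jahn–Teller theorem predicts a tetragonal distortion (typically axial elongation) to lift the degeneracy.
[Co(NCS)6]^4-: Summing ligand charges against the −4 overall charge gives an oxidation state of +2 for cobalt. Co sits in group 9, so the d-electron count is 9 − 2 = 7. Isothiocyanate is a weak-field ligand for a first-row metal, so the complex is high-spin. The d⁷ configuration leaves the e_g set evenly filled (or empty) — no strong Jahn–Teller driving force.

[Cr(NCS)6]^4-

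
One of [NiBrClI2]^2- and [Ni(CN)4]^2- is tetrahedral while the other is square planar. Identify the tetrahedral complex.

[NiBrClI2]^2-

For [NiBrClI2]^2-: Summing ligand charges against the −2 overall charge gives an oxidation state of +2 for nickel. Group 10 minus oxidation state 2 gives a d⁸ configuration. Bromide, chloride, and iodide are weak-field ligands. With weak-field ligands the CFSE gain from square planar is small, so a 3d d⁸ ion takes the sterically preferred tetrahedral geometry. → tetrahedral.
For [Ni(CN)4]^2-: Summing ligand charges against the −2 overall charge gives an oxidation state of +2 for nickel. Ni sits in group 10, so the d-electron count is 10 − 2 = 8. Cyanide is a strong-field ligand (high in the spectrochemical series). A 3d d⁸ ion with strong-field ligands gains enough CFSE to favour square planar over tetrahedral. → square planar.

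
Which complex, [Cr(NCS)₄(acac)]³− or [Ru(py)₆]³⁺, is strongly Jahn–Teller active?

[Cr(NCS)₄(acac)]³−

[Cr(NCS)₄(acac)]³−: Ligand charges: each isothiocyanate is −1; each acetylacetonate is −1. With an overall charge of −3 the chromium centre must be in the +2 oxidation state. Chromium is a group-6 element; Cr(II) is therefore d⁴. Acetylacetonate and isothiocyanate are weak-field ligands for a first-row metal, so the complex is high-spin. The t₂g³e_g¹ (high-spin) configuration has an unevenly filled e_g set; the Jahn–Teller theorem predicts a tetragonal distortion (typically axial elongation) to lift the degeneracy.
[Ru(py)₆]³⁺: Summing ligand charges against the +3 overall charge gives an oxidation state of +3 for ruthenium. Ruthenium is a group-8 element; Ru(III) is therefore d⁵. A 4d ion has a large Δₒ and is invariably low-spin. The d⁵ configuration leaves the e_g set evenly filled (or empty) — no strong Jahn–Teller driving force.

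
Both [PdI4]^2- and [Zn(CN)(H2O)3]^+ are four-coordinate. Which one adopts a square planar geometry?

For [PdI4]^2-: Summing ligand charges against the −2 overall charge gives an oxidation state of +2 for palladium. Pd sits in group 10, so the d-electron count is 10 − 2 = 8. A 4d d⁸ ion has a large crystal-field splitting; square planar leaves the high-energy d_{x²−y²} orbital empty and maximises CFSE. → square planar.
For [Zn(CN)(H2O)3]^+: Summing ligand charges against the +1 overall charge gives an oxidation state of +2 for zinc. Zinc is a group-12 element; Zn(II) is therefore d¹⁰. A d¹⁰ ion has no crystal-field stabilisation preference between square planar and tetrahedral, so four ligands adopt the sterically favoured tetrahedral geometry. → tetrahedral.

[PdI4]^2-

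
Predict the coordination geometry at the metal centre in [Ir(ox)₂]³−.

square planar

Ligand charges: each oxalate is −2. With an overall charge of −3 the iridium centre must be in the +1 oxidation state.
Iridium is a group-9 element; Ir(I) is therefore d⁸.
Counting donor atoms: 2×oxalate (bidentate) → 4 donors. Coordination number = 4.
A 5d d⁸ ion has a large crystal-field splitting; square planar leaves the high-energy d_{x²−y²} orbital empty and maximises CFSE.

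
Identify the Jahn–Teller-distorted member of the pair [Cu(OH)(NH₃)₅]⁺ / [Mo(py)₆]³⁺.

[Cu(OH)(NH₃)₅]⁺

[Cu(OH)(NH₃)₅]⁺: Ligand charges: each hydroxide is −1; ammonia is neutral. With an overall charge of +1 the copper centre must be in the +2 oxidation state. Cu sits in group 11, so the d-electron count is 11 − 2 = 9. The t₂g⁶e_g³ configuration has an unevenly filled e_g set; the Jahn–Teller theorem predicts a tetragonal distortion (typically axial elongation) to lift the degeneracy.
[Mo(py)₆]³⁺: Summing ligand charges against the +3 overall charge gives an oxidation state of +3 for molybdenum. Group 6 minus oxidation state 3 gives a d³ configuration. The d³ configuration leaves the e_g set evenly filled (or empty) — no strong Jahn–Teller driving force.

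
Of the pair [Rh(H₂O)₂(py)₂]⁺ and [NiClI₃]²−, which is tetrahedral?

For [Rh(H₂O)₂(py)₂]⁺: Summing ligand charges against the +1 overall charge gives an oxidation state of +1 for rhodium. Rhodium is a group-9 element; Rh(I) is therefore d⁸. A 4d d⁸ ion has a large crystal-field splitting; square planar leaves the high-energy d_{x²−y²} orbital empty and maximises CFSE. → square planar.
For [NiClI₃]²−: Ligand charges: each chloride is −1; each iodide is −1. With an overall charge of −2 the nickel centre must be in the +2 oxidation state. Nickel is a group-10 element; Ni(II) is therefore d⁸. Chloride and iodide are weak-field ligands. With weak-field ligands the CFSE gain from square planar is small, so a 3d d⁸ ion takes the sterically preferred tetrahedral geometry. → tetrahedral.

[NiClI₃]²−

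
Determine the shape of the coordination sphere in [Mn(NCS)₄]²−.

Summing ligand charges against the −2 overall charge gives an oxidation state of +2 for manganese.
Group 7 minus oxidation state 2 gives a d⁵ configuration.
With 4 monodentate ligands the coordination number is 4.
Isothiocyanate is a weak-field ligand.
A high-spin d⁵ ion has zero CFSE in either geometry, so four ligands adopt the sterically favoured tetrahedral geometry.

tetrahedral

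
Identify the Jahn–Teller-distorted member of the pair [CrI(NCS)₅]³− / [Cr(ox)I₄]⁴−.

[Cr(ox)I₄]⁴−

[CrI(NCS)₅]³−: Summing ligand charges against the −3 overall charge gives an oxidation state of +3 for chromium. Cr sits in group 6, so the d-electron count is 6 − 3 = 3. The d³ configuration leaves the e_g set evenly filled (or empty) — no strong Jahn–Teller driving force.
[Cr(ox)I₄]⁴−: Ligand charges: each oxalate is −2; each iodide is −1. With an overall charge of −4 the chromium centre must be in the +2 oxidation state. Cr sits in group 6, so the d-electron count is 6 − 2 = 4. Iodide and oxalate are weak-field ligands for a first-row metal, so the complex is high-spin. The t₂g³e_g¹ (high-spin) configuration has an unevenly filled e_g set; the Jahn–Teller theorem predicts a tetragonal distortion (typically axial elongation) to lift the degeneracy.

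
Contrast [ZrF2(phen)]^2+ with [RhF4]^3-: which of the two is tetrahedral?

[ZrF2(phen)]^2+

For [ZrF2(phen)]^2+: Summing ligand charges against the +2 overall charge gives an oxidation state of +4 for zirconium. Zirconium is a group-4 element; Zr(IV) is therefore d⁰. A d⁰ ion has no crystal-field stabilisation preference between square planar and tetrahedral, so four ligands adopt the sterically favoured tetrahedral geometry. → tetrahedral.
For [RhF4]^3-: Ligand charges: each fluoride is −1. With an overall charge of −3 the rhodium centre must be in the +1 oxidation state. Group 9 minus oxidation state 1 gives a d⁸ configuration. A 4d d⁸ ion has a large crystal-field splitting; square planar leaves the high-energy d_{x²−y²} orbital empty and maximises CFSE. → square planar.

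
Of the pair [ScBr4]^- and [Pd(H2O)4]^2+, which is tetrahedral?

[ScBr4]^-

For [ScBr4]^-: Ligand charges: each bromide is −1. With an overall charge of −1 the scandium centre must be in the +3 oxidation state. Group 3 minus oxidation state 3 gives a d⁰ configuration. A d⁰ ion has no crystal-field stabilisation preference between square planar and tetrahedral, so four ligands adopt the sterically favoured tetrahedral geometry. → tetrahedral.
For [Pd(H2O)4]^2+: Summing ligand charges against the +2 overall charge gives an oxidation state of +2 for palladium. Pd sits in group 10, so the d-electron count is 10 − 2 = 8. A 4d d⁸ ion has a large crystal-field splitting; square planar leaves the high-energy d_{x²−y²} orbital empty and maximises CFSE. → square planar.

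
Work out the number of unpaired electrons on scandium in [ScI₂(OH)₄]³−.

Ligand charges: each iodide is −1; each hydroxide is −1. With an overall charge of −3 the scandium centre must be in the +3 oxidation state.
Group 3 minus oxidation state 3 gives a d⁰ configuration.
In an octahedral field the d⁰ configuration is t₂g⁰e_g⁰, giving 0 unpaired electrons.

0 unpaired electrons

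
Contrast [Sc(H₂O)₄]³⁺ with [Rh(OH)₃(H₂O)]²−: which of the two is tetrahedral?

[Sc(H₂O)₄]³⁺

For [Sc(H₂O)₄]³⁺: Water is neutral; balancing the +3 overall charge requires Sc(III). Group 3 minus oxidation state 3 gives a d⁰ configuration. A d⁰ ion has no crystal-field stabilisation preference between square planar and tetrahedral, so four ligands adopt the sterically favoured tetrahedral geometry. → tetrahedral.
For [Rh(OH)₃(H₂O)]²−: Ligand charges: each hydroxide is −1; water is neutral. With an overall charge of −2 the rhodium centre must be in the +1 oxidation state. Rh sits in group 9, so the d-electron count is 9 − 1 = 8. A 4d d⁸ ion has a large crystal-field splitting; square planar leaves the high-energy d_{x²−y²} orbital empty and maximises CFSE. → square planar.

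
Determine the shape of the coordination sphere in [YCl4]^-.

tetrahedral

Summing ligand charges against the −1 overall charge gives an oxidation state of +3 for yttrium.
Group 3 minus oxidation state 3 gives a d⁰ configuration.
With 4 monodentate ligands the coordination number is 4.
A d⁰ ion has no crystal-field stabilisation preference between square planar and tetrahedral, so four ligands adopt the sterically favoured tetrahedral geometry.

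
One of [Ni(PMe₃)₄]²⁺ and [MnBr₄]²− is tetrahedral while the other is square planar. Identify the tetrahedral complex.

For [Ni(PMe₃)₄]²⁺: Trimethylphosphine is neutral; balancing the +2 overall charge requires Ni(II). Ni sits in group 10, so the d-electron count is 10 − 2 = 8. Trimethylphosphine is a strong-field ligand (high in the spectrochemical series). A 3d d⁸ ion with strong-field ligands gains enough CFSE to favour square planar over tetrahedral. → square planar.
For [MnBr₄]²−: Ligand charges: each bromide is −1. With an overall charge of −2 the manganese centre must be in the +2 oxidation state. Group 7 minus oxidation state 2 gives a d⁵ configuration. A high-spin d⁵ ion has zero CFSE in either geometry, so four ligands adopt the sterically favoured tetrahedral geometry. → tetrahedral.

[MnBr₄]²−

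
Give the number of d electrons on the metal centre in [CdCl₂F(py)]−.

Ligand charges: each chloride is −1; each fluoride is −1; pyridine is neutral. With an overall charge of −1 the cadmium centre must be in the +2 oxidation state.
Cd sits in group 12, so the d-electron count is 12 − 2 = 10.

d10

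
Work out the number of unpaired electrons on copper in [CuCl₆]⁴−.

Each chloride is −1; balancing the −4 overall charge requires Cu(II).
Cu sits in group 11, so the d-electron count is 11 − 2 = 9.
In an octahedral field the d⁹ configuration is t₂g⁶e_g³ (only one arrangement possible), giving 1 unpaired electron.

1 unpaired electron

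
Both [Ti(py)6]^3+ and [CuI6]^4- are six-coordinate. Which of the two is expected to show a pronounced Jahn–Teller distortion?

[Ti(py)6]^3+: Ligand charges: pyridine is neutral. With an overall charge of +3 the titanium centre must be in the +3 oxidation state. Group 4 minus oxidation state 3 gives a d¹ configuration. The d¹ configuration leaves the e_g set evenly filled (or empty) — no strong Jahn–Teller driving force.
[CuI6]^4-: Ligand charges: each iodide is −1. With an overall charge of −4 the copper centre must be in the +2 oxidation state. Group 11 minus oxidation state 2 gives a d⁹ configuration. The t₂g⁶e_g³ configuration has an unevenly filled e_g set; the Jahn–Teller theorem predicts a tetragonal distortion (typically axial elongation) to lift the degeneracy.

[CuI6]^4-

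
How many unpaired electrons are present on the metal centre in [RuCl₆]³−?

Each chloride is −1; balancing the −3 overall charge requires Ru(III).
Group 8 minus oxidation state 3 gives a d⁵ configuration.
The spin state decides the count: a 4d ion has a large Δₒ and is invariably low-spin.
An octahedral low-spin d⁵ ion is t₂g⁵e_g⁰, giving 1 unpaired electron.

1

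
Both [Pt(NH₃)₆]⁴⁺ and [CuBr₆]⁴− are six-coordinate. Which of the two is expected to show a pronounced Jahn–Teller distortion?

[CuBr₆]⁴−

[Pt(NH₃)₆]⁴⁺: Ammonia is neutral; balancing the +4 overall charge requires Pt(IV). Pt sits in group 10, so the d-electron count is 10 − 4 = 6. A 5d ion has a large Δₒ and is invariably low-spin. The d⁶ configuration leaves the e_g set evenly filled (or empty) — no strong Jahn–Teller driving force.
[CuBr₆]⁴−: Summing ligand charges against the −4 overall charge gives an oxidation state of +2 for copper. Cu sits in group 11, so the d-electron count is 11 − 2 = 9. The t₂g⁶e_g³ configuration has an unevenly filled e_g set; the Jahn–Teller theorem predicts a tetragonal distortion (typically axial elongation) to lift the degeneracy.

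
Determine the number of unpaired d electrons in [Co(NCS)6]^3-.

0 unpaired electrons

Summing ligand charges against the −3 overall charge gives an oxidation state of +3 for cobalt.
Group 9 minus oxidation state 3 gives a d⁶ configuration.
The spin state decides the count: Co(III) has an exceptionally large octahedral splitting and is low-spin with essentially every ligand except fluoride.
An octahedral low-spin d⁶ ion is t₂g⁶e_g⁰, giving 0 unpaired electrons.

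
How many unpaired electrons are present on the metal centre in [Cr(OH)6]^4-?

4 unpaired electrons

Summing ligand charges against the −4 overall charge gives an oxidation state of +2 for chromium.
Chromium is a group-6 element; Cr(II) is therefore d⁴.
The spin state decides the count: Hydroxide is a weak-field ligand for a first-row metal, so the complex is high-spin.
An octahedral high-spin d⁴ ion is t₂g³e_g¹, giving 4 unpaired electrons.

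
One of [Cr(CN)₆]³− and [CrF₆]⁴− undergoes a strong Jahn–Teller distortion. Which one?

[Cr(CN)₆]³−: Summing ligand charges against the −3 overall charge gives an oxidation state of +3 for chromium. Chromium is a group-6 element; Cr(III) is therefore d³. The d³ configuration leaves the e_g set evenly filled (or empty) — no strong Jahn–Teller driving force.
[CrF₆]⁴−: Each fluoride is −1; balancing the −4 overall charge requires Cr(II). Cr sits in group 6, so the d-electron count is 6 − 2 = 4. Fluoride is a weak-field ligand for a first-row metal, so the complex is high-spin. The t₂g³e_g¹ (high-spin) configuration has an unevenly filled e_g set; the Jahn–Teller theorem predicts a tetragonal distortion (typically axial elongation) to lift the degeneracy.

[CrF₆]⁴−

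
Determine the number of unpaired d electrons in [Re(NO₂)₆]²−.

Each nitro (N-bound nitrite) is −1; balancing the −2 overall charge requires Re(IV).
Group 7 minus oxidation state 4 gives a d³ configuration.
In an octahedral field the d³ configuration is t₂g³e_g⁰ (only one arrangement possible), giving 3 unpaired electrons.

3 unpaired electrons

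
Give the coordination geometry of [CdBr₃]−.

Summing ligand charges against the −1 overall charge gives an oxidation state of +2 for cadmium.
Group 12 minus oxidation state 2 gives a d¹⁰ configuration.
Coordination number: 3.
Three ligands around a d¹⁰ centre minimise repulsion in a trigonal-planar arrangement.

trigonal planar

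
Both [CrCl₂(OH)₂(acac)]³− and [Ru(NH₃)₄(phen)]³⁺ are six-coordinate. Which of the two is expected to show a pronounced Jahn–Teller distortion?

[CrCl₂(OH)₂(acac)]³−: Ligand charges: each chloride is −1; each hydroxide is −1; each acetylacetonate is −1. With an overall charge of −3 the chromium centre must be in the +2 oxidation state. Cr sits in group 6, so the d-electron count is 6 − 2 = 4. Acetylacetonate, chloride, and hydroxide are weak-field ligands for a first-row metal, so the complex is high-spin. The t₂g³e_g¹ (high-spin) configuration has an unevenly filled e_g set; the Jahn–Teller theorem predicts a tetragonal distortion (typically axial elongation) to lift the degeneracy.
[Ru(NH₃)₄(phen)]³⁺: Summing ligand charges against the +3 overall charge gives an oxidation state of +3 for ruthenium. Ru sits in group 8, so the d-electron count is 8 − 3 = 5. A 4d ion has a large Δₒ and is invariably low-spin. The d⁵ configuration leaves the e_g set evenly filled (or empty) — no strong Jahn–Teller driving force.

[CrCl₂(OH)₂(acac)]³−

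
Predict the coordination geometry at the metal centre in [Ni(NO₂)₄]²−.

square planar

Each nitro (N-bound nitrite) is −1; balancing the −2 overall charge requires Ni(II).
Group 10 minus oxidation state 2 gives a d⁸ configuration.
With 4 monodentate ligands the coordination number is 4.
Nitro (N-bound nitrite) is a strong-field ligand (high in the spectrochemical series).
A 3d d⁸ ion with strong-field ligands gains enough CFSE to favour square planar over tetrahedral.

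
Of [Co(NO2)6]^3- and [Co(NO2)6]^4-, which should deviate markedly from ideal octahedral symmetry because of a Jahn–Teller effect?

[Co(NO2)6]^4-

[Co(NO2)6]^3-: Ligand charges: each nitro (N-bound nitrite) is −1. With an overall charge of −3 the cobalt centre must be in the +3 oxidation state. Group 9 minus oxidation state 3 gives a d⁶ configuration. Co(III) has an exceptionally large octahedral splitting and is low-spin with essentially every ligand except fluoride. The d⁶ configuration leaves the e_g set evenly filled (or empty) — no strong Jahn–Teller driving force.
[Co(NO2)6]^4-: Each nitro (N-bound nitrite) is −1; balancing the −4 overall charge requires Co(II). Co sits in group 9, so the d-electron count is 9 − 2 = 7. Nitro (N-bound nitrite) is a strong-field ligand (high in the spectrochemical series) for a first-row metal, so the complex is low-spin. The t₂g⁶e_g¹ (low-spin) configuration has an unevenly filled e_g set; the Jahn–Teller theorem predicts a tetragonal distortion (typically axial elongation) to lift the degeneracy.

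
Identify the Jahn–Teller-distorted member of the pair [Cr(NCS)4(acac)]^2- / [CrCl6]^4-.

[Cr(NCS)4(acac)]^2-: Each isothiocyanate is −1; each acetylacetonate is −1; balancing the −2 overall charge requires Cr(III). Cr sits in group 6, so the d-electron count is 6 − 3 = 3. The d³ configuration leaves the e_g set evenly filled (or empty) — no strong Jahn–Teller driving force.
[CrCl6]^4-: Each chloride is −1; balancing the −4 overall charge requires Cr(II). Cr sits in group 6, so the d-electron count is 6 − 2 = 4. Chloride is a weak-field ligand for a first-row metal, so the complex is high-spin. The t₂g³e_g¹ (high-spin) configuration has an unevenly filled e_g set; the Jahn–Teller theorem predicts a tetragonal distortion (typically axial elongation) to lift the degeneracy.

[CrCl6]^4-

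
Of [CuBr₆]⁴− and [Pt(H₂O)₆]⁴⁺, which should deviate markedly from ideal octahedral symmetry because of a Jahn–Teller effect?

[CuBr₆]⁴−

[CuBr₆]⁴−: Summing ligand charges against the −4 overall charge gives an oxidation state of +2 for copper. Cu sits in group 11, so the d-electron count is 11 − 2 = 9. The t₂g⁶e_g³ configuration has an unevenly filled e_g set; the Jahn–Teller theorem predicts a tetragonal distortion (typically axial elongation) to lift the degeneracy.
[Pt(H₂O)₆]⁴⁺: Ligand charges: water is neutral. With an overall charge of +4 the platinum centre must be in the +4 oxidation state. Pt sits in group 10, so the d-electron count is 10 − 4 = 6. A 5d ion has a large Δₒ and is invariably low-spin. The d⁶ configuration leaves the e_g set evenly filled (or empty) — no strong Jahn–Teller driving force.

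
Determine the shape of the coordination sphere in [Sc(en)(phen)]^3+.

Ethylenediamine is neutral; 1,10-phenanthroline is neutral; balancing the +3 overall charge requires Sc(III).
Scandium is a group-3 element; Sc(III) is therefore d⁰.
Counting donor atoms: 1×ethylenediamine (bidentate) → 2 donors; 1×1,10-phenanthroline (bidentate) → 2 donors. Coordination number = 4.
A d⁰ ion has no crystal-field stabilisation preference between square planar and tetrahedral, so four ligands adopt the sterically favoured tetrahedral geometry.

tetrahedral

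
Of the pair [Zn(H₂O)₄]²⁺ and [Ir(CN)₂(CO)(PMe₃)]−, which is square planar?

[Ir(CN)₂(CO)(PMe₃)]−

For [Zn(H₂O)₄]²⁺: Ligand charges: water is neutral. With an overall charge of +2 the zinc centre must be in the +2 oxidation state. Zn sits in group 12, so the d-electron count is 12 − 2 = 10. A d¹⁰ ion has no crystal-field stabilisation preference between square planar and tetrahedral, so four ligands adopt the sterically favoured tetrahedral geometry. → tetrahedral.
For [Ir(CN)₂(CO)(PMe₃)]−: Each cyanide is −1; carbonyl is neutral; trimethylphosphine is neutral; balancing the −1 overall charge requires Ir(I). Iridium is a group-9 element; Ir(I) is therefore d⁸. A 5d d⁸ ion has a large crystal-field splitting; square planar leaves the high-energy d_{x²−y²} orbital empty and maximises CFSE. → square planar.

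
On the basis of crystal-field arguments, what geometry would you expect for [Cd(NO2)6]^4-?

Ligand charges: each nitro (N-bound nitrite) is −1. With an overall charge of −4 the cadmium centre must be in the +2 oxidation state.
Cd sits in group 12, so the d-electron count is 12 − 2 = 10.
Coordination number: 6.
Six donors around a single metal centre give an octahedral coordination sphere.

octahedral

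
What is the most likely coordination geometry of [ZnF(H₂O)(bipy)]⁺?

Each fluoride is −1; water is neutral; 2,2′-bipyridine is neutral; balancing the +1 overall charge requires Zn(II).
Zinc is a group-12 element; Zn(II) is therefore d¹⁰.
Counting donor atoms: 1×fluoride (monodentate) → 1 donor; 1×water (monodentate) → 1 donor; 1×2,2′-bipyridine (bidentate) → 2 donors. Coordination number = 4.
A d¹⁰ ion has no crystal-field stabilisation preference between square planar and tetrahedral, so four ligands adopt the sterically favoured tetrahedral geometry.

tetrahedral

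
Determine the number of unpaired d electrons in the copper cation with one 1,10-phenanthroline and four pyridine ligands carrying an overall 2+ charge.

1

1,10-phenanthroline is neutral; pyridine is neutral; balancing the +2 overall charge requires Cu(II).
Cu sits in group 11, so the d-electron count is 11 − 2 = 9.
Counting donor atoms: 1×1,10-phenanthroline (bidentate) → 2 donors; 4×pyridine (monodentate) → 4 donors. Coordination number = 6.
In an octahedral field the d⁹ configuration is t₂g⁶e_g³ (only one arrangement possible), giving 1 unpaired electron.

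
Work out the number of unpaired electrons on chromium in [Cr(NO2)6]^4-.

Each nitro (N-bound nitrite) is −1; balancing the −4 overall charge requires Cr(II).
Chromium is a group-6 element; Cr(II) is therefore d⁴.
The spin state decides the count: Nitro (N-bound nitrite) is a strong-field ligand (high in the spectrochemical series) for a first-row metal, so the complex is low-spin.
An octahedral low-spin d⁴ ion is t₂g⁴e_g⁰, giving 2 unpaired electrons.

2 unpaired electrons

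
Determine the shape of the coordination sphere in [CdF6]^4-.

octahedral

Each fluoride is −1; balancing the −4 overall charge requires Cd(II).
Group 12 minus oxidation state 2 gives a d¹⁰ configuration.
With 6 monodentate ligands the coordination number is 6.
Six donors around a single metal centre give an octahedral coordination sphere.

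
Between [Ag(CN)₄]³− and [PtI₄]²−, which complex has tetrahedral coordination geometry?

For [Ag(CN)₄]³−: Ligand charges: each cyanide is −1. With an overall charge of −3 the silver centre must be in the +1 oxidation state. Silver is a group-11 element; Ag(I) is therefore d¹⁰. A d¹⁰ ion has no crystal-field stabilisation preference between square planar and tetrahedral, so four ligands adopt the sterically favoured tetrahedral geometry. → tetrahedral.
For [PtI₄]²−: Ligand charges: each iodide is −1. With an overall charge of −2 the platinum centre must be in the +2 oxidation state. Group 10 minus oxidation state 2 gives a d⁸ configuration. A 5d d⁸ ion has a large crystal-field splitting; square planar leaves the high-energy d_{x²−y²} orbital empty and maximises CFSE. → square planar.

[Ag(CN)₄]³−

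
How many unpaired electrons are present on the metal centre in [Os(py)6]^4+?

2

Pyridine is neutral; balancing the +4 overall charge requires Os(IV).
Osmium is a group-8 element; Os(IV) is therefore d⁴.
The spin state decides the count: a 5d ion has a large Δₒ and is invariably low-spin.
An octahedral low-spin d⁴ ion is t₂g⁴e_g⁰, giving 2 unpaired electrons.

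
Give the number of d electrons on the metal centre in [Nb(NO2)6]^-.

d⁰

Summing ligand charges against the −1 overall charge gives an oxidation state of +5 for niobium.
Nb sits in group 5, so the d-electron count is 5 − 5 = 0.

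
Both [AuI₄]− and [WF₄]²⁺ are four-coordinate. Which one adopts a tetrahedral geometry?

[WF₄]²⁺

For [AuI₄]−: Ligand charges: each iodide is −1. With an overall charge of −1 the gold centre must be in the +3 oxidation state. Gold is a group-11 element; Au(III) is therefore d⁸. A 5d d⁸ ion has a large crystal-field splitting; square planar leaves the high-energy d_{x²−y²} orbital empty and maximises CFSE. → square planar.
For [WF₄]²⁺: Summing ligand charges against the +2 overall charge gives an oxidation state of +6 for tungsten. W sits in group 6, so the d-electron count is 6 − 6 = 0. A d⁰ ion has no crystal-field stabilisation preference between square planar and tetrahedral, so four ligands adopt the sterically favoured tetrahedral geometry. → tetrahedral.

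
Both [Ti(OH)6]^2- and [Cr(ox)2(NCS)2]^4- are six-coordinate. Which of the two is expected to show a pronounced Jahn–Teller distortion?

[Cr(ox)2(NCS)2]^4-

[Ti(OH)6]^2-: Summing ligand charges against the −2 overall charge gives an oxidation state of +4 for titanium. Titanium is a group-4 element; Ti(IV) is therefore d⁰. The d⁰ configuration leaves the e_g set evenly filled (or empty) — no strong Jahn–Teller driving force.
[Cr(ox)2(NCS)2]^4-: Summing ligand charges against the −4 overall charge gives an oxidation state of +2 for chromium. Chromium is a group-6 element; Cr(II) is therefore d⁴. Isothiocyanate and oxalate are weak-field ligands for a first-row metal, so the complex is high-spin. The t₂g³e_g¹ (high-spin) configuration has an unevenly filled e_g set; the Jahn–Teller theorem predicts a tetragonal distortion (typically axial elongation) to lift the degeneracy.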